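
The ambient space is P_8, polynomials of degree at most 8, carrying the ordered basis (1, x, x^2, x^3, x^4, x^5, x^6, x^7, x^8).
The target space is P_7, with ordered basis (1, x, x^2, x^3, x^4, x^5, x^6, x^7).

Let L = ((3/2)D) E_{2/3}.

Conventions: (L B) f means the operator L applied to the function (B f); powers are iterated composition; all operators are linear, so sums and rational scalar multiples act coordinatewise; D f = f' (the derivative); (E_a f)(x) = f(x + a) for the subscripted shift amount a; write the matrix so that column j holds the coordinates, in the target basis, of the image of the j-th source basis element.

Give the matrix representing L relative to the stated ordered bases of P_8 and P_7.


image of 1: 0
image of x: 3/2
image of x^2: 3x + 2
image of x^3: (9/2)x^2 + 6x + 2
image of x^4: 6x^3 + 12x^2 + 8x + 16/9
image of x^5: (15/2)x^4 + 20x^3 + 20x^2 + (80/9)x + 40/27
image of x^6: 9x^5 + 30x^4 + 40x^3 + (80/3)x^2 + (80/9)x + 32/27
image of x^7: (21/2)x^6 + 42x^5 + 70x^4 + (560/9)x^3 + (280/9)x^2 + (224/27)x + 224/243
image of x^8: 12x^7 + 56x^6 + 112x^5 + (1120/9)x^4 + (2240/27)x^3 + (896/27)x^2 + (1792/243)x + 512/729
each image's coordinates form column j of the matrix

the matrix is [[0, 3/2, 2, 2, 16/9, 40/27, 32/27, 224/243, 512/729]; [0, 0, 3, 6, 8, 80/9, 80/9, 224/27, 1792/243]; [0, 0, 0, 9/2, 12, 20, 80/3, 280/9, 896/27]; [0, 0, 0, 0, 6, 20, 40, 560/9, 2240/27]; [0, 0, 0, 0, 0, 15/2, 30, 70, 1120/9]; [0, 0, 0, 0, 0, 0, 9, 42, 112]; [0, 0, 0, 0, 0, 0, 0, 21/2, 56]; [0, 0, 0, 0, 0, 0, 0, 0, 12]] (rows listed top to bottom)


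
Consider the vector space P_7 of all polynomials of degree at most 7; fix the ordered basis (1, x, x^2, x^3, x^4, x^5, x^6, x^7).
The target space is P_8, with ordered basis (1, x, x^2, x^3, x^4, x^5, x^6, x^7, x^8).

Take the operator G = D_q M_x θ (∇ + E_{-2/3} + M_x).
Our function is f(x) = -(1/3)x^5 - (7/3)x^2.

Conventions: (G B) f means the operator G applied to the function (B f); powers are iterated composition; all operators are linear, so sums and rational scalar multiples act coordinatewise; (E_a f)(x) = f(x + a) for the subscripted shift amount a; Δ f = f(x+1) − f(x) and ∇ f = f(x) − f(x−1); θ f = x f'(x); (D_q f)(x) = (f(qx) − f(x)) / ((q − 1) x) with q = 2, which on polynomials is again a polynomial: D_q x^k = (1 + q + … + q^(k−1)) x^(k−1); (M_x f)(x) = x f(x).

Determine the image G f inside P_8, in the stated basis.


∇ f = -(5/3)x^4 + (10/3)x^3 - (10/3)x^2 - 3x + 2
E_{-2/3} f = -(1/3)x^5 + (10/9)x^4 - (40/27)x^3 - (109/81)x^2 + (676/243)x - 724/729
M_x f = -(1/3)x^6 - (7/3)x^3
(∇ + E_{-2/3} + M_x) f = -(1/3)x^6 - (1/3)x^5 - (5/9)x^4 - (13/27)x^3 - (379/81)x^2 - (53/243)x + 734/729
θ (∇ + E_{-2/3} + M_x) f = -2x^6 - (5/3)x^5 - (20/9)x^4 - (13/9)x^3 - (758/81)x^2 - (53/243)x
M_x θ (∇ + E_{-2/3} + M_x) f = -2x^7 - (5/3)x^6 - (20/9)x^5 - (13/9)x^4 - (758/81)x^3 - (53/243)x^2
D_q M_x θ (∇ + E_{-2/3} + M_x) f = -254x^6 - 105x^5 - (620/9)x^4 - (65/3)x^3 - (5306/81)x^2 - (53/81)x

the image equals g(x) = -254x^6 - 105x^5 - (620/9)x^4 - (65/3)x^3 - (5306/81)x^2 - (53/81)x


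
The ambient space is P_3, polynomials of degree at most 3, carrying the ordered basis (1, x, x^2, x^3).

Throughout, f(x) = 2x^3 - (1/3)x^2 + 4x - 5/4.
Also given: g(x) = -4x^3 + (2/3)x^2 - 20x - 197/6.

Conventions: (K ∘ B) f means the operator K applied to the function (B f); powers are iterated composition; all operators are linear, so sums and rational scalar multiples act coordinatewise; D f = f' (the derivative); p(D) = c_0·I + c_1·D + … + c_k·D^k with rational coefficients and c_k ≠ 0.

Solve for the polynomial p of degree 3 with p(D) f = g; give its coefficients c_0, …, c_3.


D^0 f = 2x^3 - (1/3)x^2 + 4x - 5/4
D^1 f = 6x^2 - (2/3)x + 4
D^2 f = 12x - 2/3
D^3 f = 12
matching coefficients of g against c_0 f + c_1 Df + … from the top degree down determines the c_i
solution: c_0 = -2, c_1 = 0, c_2 = -1, c_3 = -3

c_0 = -2, c_1 = 0, c_2 = -1, c_3 = -3


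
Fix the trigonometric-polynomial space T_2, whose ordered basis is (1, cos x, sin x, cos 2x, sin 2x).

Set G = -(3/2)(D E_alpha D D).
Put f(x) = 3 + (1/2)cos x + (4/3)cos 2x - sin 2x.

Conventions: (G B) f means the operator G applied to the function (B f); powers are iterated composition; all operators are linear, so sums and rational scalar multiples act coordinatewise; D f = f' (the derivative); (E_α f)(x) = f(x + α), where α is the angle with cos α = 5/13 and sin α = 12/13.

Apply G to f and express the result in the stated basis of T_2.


the result is g(x) = -(9/13)cos x - (15/52)sin x - (492/169)cos 2x + (3344/169)sin 2x

D f = -(1/2)sin x - 2cos 2x - (8/3)sin 2x
D D f = -(1/2)cos x - (16/3)cos 2x + 4sin 2x
E_alpha D D f = -(5/26)cos x + (6/13)sin x + (3344/507)cos 2x + (164/169)sin 2x
D (E_alpha D) D f = (6/13)cos x + (5/26)sin x + (328/169)cos 2x - (6688/507)sin 2x
(-(3/2)(D E_alpha D D)) f = -(9/13)cos x - (15/52)sin x - (492/169)cos 2x + (3344/169)sin 2x


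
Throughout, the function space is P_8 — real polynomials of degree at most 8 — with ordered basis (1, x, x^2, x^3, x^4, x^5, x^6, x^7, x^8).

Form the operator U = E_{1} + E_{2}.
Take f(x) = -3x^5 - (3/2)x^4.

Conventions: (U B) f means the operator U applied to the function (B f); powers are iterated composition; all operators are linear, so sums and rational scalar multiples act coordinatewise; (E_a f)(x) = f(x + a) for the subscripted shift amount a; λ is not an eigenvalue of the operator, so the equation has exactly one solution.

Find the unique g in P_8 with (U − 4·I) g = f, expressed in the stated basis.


write g with unknown coordinates in the stated basis and equate coefficients in (U − 4·I) g = f
solving from the highest basis element down gives g = (3/2)x^5 + 12x^4 + (219/2)x^3 + (2961/4)x^2 + (13287/4)x + 29811/4
check: U g = 3x^5 + (93/2)x^4 + 438x^3 + 2961x^2 + 13287x + 29811
so U g − 4·g = -3x^5 - (3/2)x^4 = f ✓

the result is g(x) = (3/2)x^5 + 12x^4 + (219/2)x^3 + (2961/4)x^2 + (13287/4)x + 29811/4


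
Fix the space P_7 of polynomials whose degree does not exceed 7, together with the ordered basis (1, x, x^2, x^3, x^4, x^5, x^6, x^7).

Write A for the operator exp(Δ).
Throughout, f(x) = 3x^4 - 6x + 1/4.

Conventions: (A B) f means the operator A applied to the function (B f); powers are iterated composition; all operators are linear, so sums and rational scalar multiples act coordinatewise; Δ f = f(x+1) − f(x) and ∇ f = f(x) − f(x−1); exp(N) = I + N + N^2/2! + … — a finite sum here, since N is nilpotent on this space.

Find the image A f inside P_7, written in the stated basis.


the image equals g(x) = 3x^4 + 12x^3 + 36x^2 + 54x + 157/4

order-1 term: 12x^3 + 18x^2 + 12x - 3
order-2 term: 18x^2 + 36x + 21
order-3 term: 12x + 18
order-4 term: 3
the series for exp(Δ) f terminates at order 4
exp(Δ) f = 3x^4 + 12x^3 + 36x^2 + 54x + 157/4


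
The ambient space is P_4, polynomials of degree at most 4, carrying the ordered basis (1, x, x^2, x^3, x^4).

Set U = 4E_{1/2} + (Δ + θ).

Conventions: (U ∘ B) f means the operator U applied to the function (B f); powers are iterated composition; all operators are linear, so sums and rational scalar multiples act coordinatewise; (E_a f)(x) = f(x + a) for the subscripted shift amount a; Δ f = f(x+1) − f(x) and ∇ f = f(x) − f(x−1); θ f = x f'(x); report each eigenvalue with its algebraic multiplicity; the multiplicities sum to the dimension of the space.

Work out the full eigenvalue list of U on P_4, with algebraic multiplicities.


λ = 4 (multiplicity 1), λ = 5 (multiplicity 1), λ = 6 (multiplicity 1), λ = 7 (multiplicity 1), λ = 8 (multiplicity 1)

image of 1: 4
image of x: 5x + 3
image of x^2: 6x^2 + 6x + 2
image of x^3: 7x^3 + 9x^2 + 6x + 3/2
image of x^4: 8x^4 + 12x^3 + 12x^2 + 6x + 5/4
the matrix is upper triangular; its diagonal is (4, 5, 6, 7, 8)
for a triangular matrix the eigenvalues are the diagonal entries, with algebraic multiplicity their repetition count


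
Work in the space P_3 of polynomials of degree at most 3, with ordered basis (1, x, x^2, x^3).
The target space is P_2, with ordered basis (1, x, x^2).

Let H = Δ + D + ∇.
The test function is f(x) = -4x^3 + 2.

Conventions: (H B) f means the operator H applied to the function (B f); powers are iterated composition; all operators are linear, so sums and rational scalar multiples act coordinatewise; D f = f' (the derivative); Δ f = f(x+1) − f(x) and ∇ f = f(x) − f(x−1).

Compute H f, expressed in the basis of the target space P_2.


g(x) = -36x^2 - 8

Δ f = -12x^2 - 12x - 4
D f = -12x^2
∇ f = -12x^2 + 12x - 4
(Δ + D + ∇) f = -36x^2 - 8


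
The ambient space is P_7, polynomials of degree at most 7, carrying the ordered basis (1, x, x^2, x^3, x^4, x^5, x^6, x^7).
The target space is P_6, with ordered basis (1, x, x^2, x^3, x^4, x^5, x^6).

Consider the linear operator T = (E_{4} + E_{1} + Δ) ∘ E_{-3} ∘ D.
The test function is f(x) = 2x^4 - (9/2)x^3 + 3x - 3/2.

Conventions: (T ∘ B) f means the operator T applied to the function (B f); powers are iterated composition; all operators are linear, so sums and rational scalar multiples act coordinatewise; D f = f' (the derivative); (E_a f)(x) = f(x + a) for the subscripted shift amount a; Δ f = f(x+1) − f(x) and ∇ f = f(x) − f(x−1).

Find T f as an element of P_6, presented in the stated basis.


g(x) = 16x^3 - 27x^2 + 102

D f = 8x^3 - (27/2)x^2 + 3
E_{-3} D f = 8x^3 - (171/2)x^2 + 297x - 669/2
E_{4} (E_{-3} ∘ D) f = 8x^3 + (21/2)x^2 - 3x - 5/2
E_{1} (E_{-3} ∘ D) f = 8x^3 - (123/2)x^2 + 150x - 115
Δ (E_{-3} ∘ D) f = 24x^2 - 147x + 439/2
(E_{4} + E_{1} + Δ) (E_{-3} ∘ D) f = 16x^3 - 27x^2 + 102


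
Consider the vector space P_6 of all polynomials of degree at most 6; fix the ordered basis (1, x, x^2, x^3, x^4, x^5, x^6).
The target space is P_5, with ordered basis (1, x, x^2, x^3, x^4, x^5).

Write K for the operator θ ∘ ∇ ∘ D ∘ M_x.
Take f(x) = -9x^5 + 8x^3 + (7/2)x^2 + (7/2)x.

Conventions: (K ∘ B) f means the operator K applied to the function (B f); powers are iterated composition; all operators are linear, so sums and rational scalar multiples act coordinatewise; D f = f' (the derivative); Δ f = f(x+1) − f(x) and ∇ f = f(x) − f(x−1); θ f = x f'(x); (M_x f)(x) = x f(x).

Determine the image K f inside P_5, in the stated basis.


g(x) = -1080x^4 + 1620x^3 - 888x^2 + 195x

M_x f = -9x^6 + 8x^4 + (7/2)x^3 + (7/2)x^2
D M_x f = -54x^5 + 32x^3 + (21/2)x^2 + 7x
∇ D M_x f = -270x^4 + 540x^3 - 444x^2 + 195x - 51/2
θ ∇ D M_x f = -1080x^4 + 1620x^3 - 888x^2 + 195x


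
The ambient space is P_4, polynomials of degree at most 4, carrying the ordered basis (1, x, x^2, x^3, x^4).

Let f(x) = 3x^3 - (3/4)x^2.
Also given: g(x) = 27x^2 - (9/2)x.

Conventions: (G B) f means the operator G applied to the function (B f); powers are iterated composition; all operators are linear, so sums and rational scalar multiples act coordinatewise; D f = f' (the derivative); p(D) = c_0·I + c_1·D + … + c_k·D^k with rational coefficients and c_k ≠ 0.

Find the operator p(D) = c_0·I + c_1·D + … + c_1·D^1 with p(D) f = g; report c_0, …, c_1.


c_0 = 0, c_1 = 3

D^0 f = 3x^3 - (3/4)x^2
D^1 f = 9x^2 - (3/2)x
matching coefficients of g against c_0 f + c_1 Df + … from the top degree down determines the c_i
solution: c_0 = 0, c_1 = 3


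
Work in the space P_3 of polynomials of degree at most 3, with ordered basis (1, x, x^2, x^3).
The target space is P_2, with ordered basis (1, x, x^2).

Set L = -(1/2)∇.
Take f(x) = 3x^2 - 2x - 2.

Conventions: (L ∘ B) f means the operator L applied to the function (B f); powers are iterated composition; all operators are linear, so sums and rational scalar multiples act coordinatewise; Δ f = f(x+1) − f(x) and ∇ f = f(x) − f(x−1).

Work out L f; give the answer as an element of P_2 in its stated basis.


the image equals g(x) = -3x + 5/2

∇ f = 6x - 5
(-(1/2)∇) f = -3x + 5/2


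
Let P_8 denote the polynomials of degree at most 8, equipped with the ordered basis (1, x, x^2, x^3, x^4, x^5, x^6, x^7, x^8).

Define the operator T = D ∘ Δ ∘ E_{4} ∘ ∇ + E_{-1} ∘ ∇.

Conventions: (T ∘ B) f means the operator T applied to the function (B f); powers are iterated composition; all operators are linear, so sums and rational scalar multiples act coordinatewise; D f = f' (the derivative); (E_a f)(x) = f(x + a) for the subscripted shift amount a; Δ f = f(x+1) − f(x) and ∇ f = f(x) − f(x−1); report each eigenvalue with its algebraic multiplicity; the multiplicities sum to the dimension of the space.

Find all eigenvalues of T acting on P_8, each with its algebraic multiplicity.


λ = 0 (multiplicity 9)

image of 1: 0
image of x: 1
image of x^2: 2x - 3
image of x^3: 3x^2 - 9x + 13
image of x^4: 4x^3 - 18x^2 + 52x + 81
image of x^5: 5x^4 - 30x^3 + 130x^2 + 405x + 1001
image of x^6: 6x^5 - 45x^4 + 260x^3 + 1215x^2 + 6006x + 7857
image of x^7: 7x^6 - 63x^5 + 455x^4 + 2835x^3 + 21021x^2 + 54999x + 57261
image of x^8: 8x^7 - 84x^6 + 728x^5 + 5670x^4 + 56056x^3 + 219996x^2 + 458088x + 380097
the matrix is upper triangular; its diagonal is (0, 0, 0, 0, 0, 0, 0, 0, 0)
for a triangular matrix the eigenvalues are the diagonal entries, with algebraic multiplicity their repetition count


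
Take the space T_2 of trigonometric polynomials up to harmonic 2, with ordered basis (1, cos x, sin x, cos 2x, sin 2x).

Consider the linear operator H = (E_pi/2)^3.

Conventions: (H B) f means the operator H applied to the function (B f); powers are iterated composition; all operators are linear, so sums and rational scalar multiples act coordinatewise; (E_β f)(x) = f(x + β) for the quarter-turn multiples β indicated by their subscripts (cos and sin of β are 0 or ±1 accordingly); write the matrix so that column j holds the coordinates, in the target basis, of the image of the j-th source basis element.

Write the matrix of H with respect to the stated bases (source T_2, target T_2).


image of 1: 1
image of cos x: sin x
image of sin x: -cos x
image of cos 2x: -cos 2x
image of sin 2x: -sin 2x
each image's coordinates form column j of the matrix

the matrix is [[1, 0, 0, 0, 0]; [0, 0, -1, 0, 0]; [0, 1, 0, 0, 0]; [0, 0, 0, -1, 0]; [0, 0, 0, 0, -1]] (rows listed top to bottom)


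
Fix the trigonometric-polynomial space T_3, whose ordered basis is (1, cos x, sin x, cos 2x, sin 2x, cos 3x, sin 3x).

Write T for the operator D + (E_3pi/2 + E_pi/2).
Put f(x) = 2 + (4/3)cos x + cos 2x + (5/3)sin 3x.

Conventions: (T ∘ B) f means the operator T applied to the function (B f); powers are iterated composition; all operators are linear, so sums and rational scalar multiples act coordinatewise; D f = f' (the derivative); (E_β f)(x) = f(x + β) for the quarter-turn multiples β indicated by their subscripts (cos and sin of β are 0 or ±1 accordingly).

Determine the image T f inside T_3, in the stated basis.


D f = -(4/3)sin x - 2sin 2x + 5cos 3x
E_3pi/2 f = 2 + (4/3)sin x - cos 2x + (5/3)cos 3x
E_pi/2 f = 2 - (4/3)sin x - cos 2x - (5/3)cos 3x
(E_3pi/2 + E_pi/2) f = 4 - 2cos 2x
(D + (E_3pi/2 + E_pi/2)) f = 4 - (4/3)sin x - 2cos 2x - 2sin 2x + 5cos 3x

the result is g(x) = 4 - (4/3)sin x - 2cos 2x - 2sin 2x + 5cos 3x


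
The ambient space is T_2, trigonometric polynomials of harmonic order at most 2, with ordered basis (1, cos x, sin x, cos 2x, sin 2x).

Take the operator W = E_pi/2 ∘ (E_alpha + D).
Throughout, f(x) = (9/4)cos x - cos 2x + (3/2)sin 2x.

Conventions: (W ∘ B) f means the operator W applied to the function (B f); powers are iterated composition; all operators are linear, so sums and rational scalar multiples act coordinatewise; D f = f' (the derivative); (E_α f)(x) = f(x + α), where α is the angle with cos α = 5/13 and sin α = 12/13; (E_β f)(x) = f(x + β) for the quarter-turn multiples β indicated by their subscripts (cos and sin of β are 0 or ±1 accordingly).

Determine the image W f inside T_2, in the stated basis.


the result is g(x) = -(225/52)cos x - (45/52)sin x - (62/13)cos 2x - (43/26)sin 2x

E_alpha f = (45/52)cos x - (27/13)sin x + (23/13)cos 2x - (9/26)sin 2x
D f = -(9/4)sin x + 3cos 2x + 2sin 2x
(E_alpha + D) f = (45/52)cos x - (225/52)sin x + (62/13)cos 2x + (43/26)sin 2x
E_pi/2 (E_alpha + D) f = -(225/52)cos x - (45/52)sin x - (62/13)cos 2x - (43/26)sin 2x


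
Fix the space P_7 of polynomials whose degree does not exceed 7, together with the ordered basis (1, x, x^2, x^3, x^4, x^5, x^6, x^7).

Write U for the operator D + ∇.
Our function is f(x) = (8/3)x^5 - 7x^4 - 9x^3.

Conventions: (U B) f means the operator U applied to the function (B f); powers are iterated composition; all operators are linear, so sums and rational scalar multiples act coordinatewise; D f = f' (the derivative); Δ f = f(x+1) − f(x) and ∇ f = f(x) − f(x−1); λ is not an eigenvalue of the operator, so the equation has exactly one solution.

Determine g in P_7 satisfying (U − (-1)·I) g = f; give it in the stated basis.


write g with unknown coordinates in the stated basis and equate coefficients in (U − (-1)·I) g = f
solving from the highest basis element down gives g = (8/3)x^5 - (101/3)x^4 + 287x^3 - (5852/3)x^2 + (26435/3)x - 59692/3
check: U g = (80/3)x^4 - 296x^3 + (5852/3)x^2 - (26435/3)x + 59692/3
so U g − (-1)·g = (8/3)x^5 - 7x^4 - 9x^3 = f ✓

the result is g(x) = (8/3)x^5 - (101/3)x^4 + 287x^3 - (5852/3)x^2 + (26435/3)x - 59692/3


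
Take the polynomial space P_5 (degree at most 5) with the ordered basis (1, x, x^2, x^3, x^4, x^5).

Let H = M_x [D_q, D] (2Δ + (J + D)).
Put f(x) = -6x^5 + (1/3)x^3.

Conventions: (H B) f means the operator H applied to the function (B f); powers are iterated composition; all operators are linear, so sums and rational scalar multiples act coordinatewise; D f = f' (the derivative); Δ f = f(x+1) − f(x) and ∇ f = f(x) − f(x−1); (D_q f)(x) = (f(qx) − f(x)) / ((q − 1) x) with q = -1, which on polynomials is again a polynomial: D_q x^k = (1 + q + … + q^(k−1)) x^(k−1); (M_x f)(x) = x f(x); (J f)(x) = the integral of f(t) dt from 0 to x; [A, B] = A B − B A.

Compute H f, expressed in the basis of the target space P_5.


the image equals g(x) = -6x^5 - (1079/3)x^3 + 240x^2 - 234x

Δ f = -30x^4 - 60x^3 - 59x^2 - 29x - 17/3
(2Δ) f = -60x^4 - 120x^3 - 118x^2 - 58x - 34/3
J f = -x^6 + (1/12)x^4
D f = -30x^4 + x^2
(J + D) f = -x^6 - (359/12)x^4 + x^2
(2Δ + (J + D)) f = -x^6 - (1079/12)x^4 - 120x^3 - 117x^2 - 58x - 34/3
D (2Δ + (J + D)) f = -6x^5 - (1079/3)x^3 - 360x^2 - 234x - 58
D_q D (2Δ + (J + D)) f = -6x^4 - (1079/3)x^2 - 234
D_q (2Δ + (J + D)) f = -120x^2 - 58
D D_q (2Δ + (J + D)) f = -240x
[D_q, D] (2Δ + (J + D)) f = -6x^4 - (1079/3)x^2 + 240x - 234
M_x ([D_q, D] (2Δ + (J + D))) f = -6x^5 - (1079/3)x^3 + 240x^2 - 234x


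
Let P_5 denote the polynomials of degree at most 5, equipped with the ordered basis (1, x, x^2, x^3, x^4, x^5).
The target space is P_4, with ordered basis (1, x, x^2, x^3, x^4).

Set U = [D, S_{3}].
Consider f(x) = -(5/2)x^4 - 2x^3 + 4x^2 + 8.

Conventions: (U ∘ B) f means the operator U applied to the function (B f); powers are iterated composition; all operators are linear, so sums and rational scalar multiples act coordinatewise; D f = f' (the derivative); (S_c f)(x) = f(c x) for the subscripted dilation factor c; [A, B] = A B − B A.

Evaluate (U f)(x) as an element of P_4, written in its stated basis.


S_{3} f = -(405/2)x^4 - 54x^3 + 36x^2 + 8
D S_{3} f = -810x^3 - 162x^2 + 72x
D f = -10x^3 - 6x^2 + 8x
S_{3} D f = -270x^3 - 54x^2 + 24x
[D, S_{3}] f = -540x^3 - 108x^2 + 48x

the image equals g(x) = -540x^3 - 108x^2 + 48x


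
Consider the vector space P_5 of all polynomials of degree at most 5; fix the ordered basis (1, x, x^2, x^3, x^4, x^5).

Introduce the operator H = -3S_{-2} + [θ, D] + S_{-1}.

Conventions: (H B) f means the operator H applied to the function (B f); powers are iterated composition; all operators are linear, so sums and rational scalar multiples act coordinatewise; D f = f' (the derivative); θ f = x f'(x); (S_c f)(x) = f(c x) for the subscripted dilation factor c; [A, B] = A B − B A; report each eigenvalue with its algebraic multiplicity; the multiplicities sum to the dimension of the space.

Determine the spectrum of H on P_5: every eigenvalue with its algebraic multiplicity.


image of 1: -2
image of x: 5x - 1
image of x^2: -11x^2 - 2x
image of x^3: 23x^3 - 3x^2
image of x^4: -47x^4 - 4x^3
image of x^5: 95x^5 - 5x^4
the matrix is upper triangular; its diagonal is (-2, 5, -11, 23, -47, 95)
for a triangular matrix the eigenvalues are the diagonal entries, with algebraic multiplicity their repetition count

λ = -47 (multiplicity 1), λ = -11 (multiplicity 1), λ = -2 (multiplicity 1), λ = 5 (multiplicity 1), λ = 23 (multiplicity 1), λ = 95 (multiplicity 1)


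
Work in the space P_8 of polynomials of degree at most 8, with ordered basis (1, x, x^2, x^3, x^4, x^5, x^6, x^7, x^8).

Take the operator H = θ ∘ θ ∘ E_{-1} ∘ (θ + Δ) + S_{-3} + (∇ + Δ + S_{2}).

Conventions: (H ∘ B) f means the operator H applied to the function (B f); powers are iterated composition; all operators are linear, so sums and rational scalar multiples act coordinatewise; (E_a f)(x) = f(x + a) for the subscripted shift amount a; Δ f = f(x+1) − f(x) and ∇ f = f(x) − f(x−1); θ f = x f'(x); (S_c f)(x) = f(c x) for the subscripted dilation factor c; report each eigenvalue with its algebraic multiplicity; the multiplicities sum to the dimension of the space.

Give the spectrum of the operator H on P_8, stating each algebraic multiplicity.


image of 1: 2
image of x: 2
image of x^2: 21x^2 + 2x
image of x^3: 8x^3 - 18x^2 + 6x + 2
image of x^4: 161x^4 - 100x^3 + 72x^2 - 4x
image of x^5: -86x^5 - 310x^4 + 360x^3 - 140x^2 + 20x + 2
image of x^6: 1009x^6 - 738x^5 + 1200x^4 - 860x^3 + 300x^2 - 18x
image of x^7: -1716x^7 - 1498x^6 + 3150x^5 - 3290x^4 + 1890x^3 - 462x^2 + 42x + 2
image of x^8: 7329x^8 - 2728x^7 + 7056x^6 - 9688x^5 + 7840x^4 - 3416x^3 + 784x^2 - 40x
the matrix is upper triangular; its diagonal is (2, 0, 21, 8, 161, -86, 1009, -1716, 7329)
for a triangular matrix the eigenvalues are the diagonal entries, with algebraic multiplicity their repetition count

λ = -1716 (multiplicity 1), λ = -86 (multiplicity 1), λ = 0 (multiplicity 1), λ = 2 (multiplicity 1), λ = 8 (multiplicity 1), λ = 21 (multiplicity 1), λ = 161 (multiplicity 1), λ = 1009 (multiplicity 1), λ = 7329 (multiplicity 1)


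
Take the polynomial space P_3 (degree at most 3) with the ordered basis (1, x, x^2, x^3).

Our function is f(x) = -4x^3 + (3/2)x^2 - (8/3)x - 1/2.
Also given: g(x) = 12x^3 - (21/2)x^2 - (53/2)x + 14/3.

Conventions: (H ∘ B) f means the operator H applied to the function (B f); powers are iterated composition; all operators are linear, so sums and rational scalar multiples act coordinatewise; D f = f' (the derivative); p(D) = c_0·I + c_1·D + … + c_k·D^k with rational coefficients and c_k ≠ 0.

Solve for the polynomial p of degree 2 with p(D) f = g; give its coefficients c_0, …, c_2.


p(D) = -3·I + (1/2)·D + (3/2)·D^2, i.e. c_0 = -3, c_1 = 1/2, c_2 = 3/2

D^0 f = -4x^3 + (3/2)x^2 - (8/3)x - 1/2
D^1 f = -12x^2 + 3x - 8/3
D^2 f = -24x + 3
matching coefficients of g against c_0 f + c_1 Df + … from the top degree down determines the c_i
solution: c_0 = -3, c_1 = 1/2, c_2 = 3/2


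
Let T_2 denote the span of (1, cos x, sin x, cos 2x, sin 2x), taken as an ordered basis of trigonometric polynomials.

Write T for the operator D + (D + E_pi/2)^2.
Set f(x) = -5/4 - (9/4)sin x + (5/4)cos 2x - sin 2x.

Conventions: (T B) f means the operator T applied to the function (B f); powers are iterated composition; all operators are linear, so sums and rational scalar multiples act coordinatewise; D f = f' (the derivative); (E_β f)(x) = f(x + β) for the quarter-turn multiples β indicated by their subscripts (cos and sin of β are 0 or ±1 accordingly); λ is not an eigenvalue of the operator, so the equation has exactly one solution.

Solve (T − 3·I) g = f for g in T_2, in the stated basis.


g(x) = 5/8 + (9/200)cos x + (63/200)sin x - (19/80)cos 2x + (7/80)sin 2x

write g with unknown coordinates in the stated basis and equate coefficients in (T − 3·I) g = f
solving from the highest basis element down gives g = 5/8 + (9/200)cos x + (63/200)sin x - (19/80)cos 2x + (7/80)sin 2x
check: T g = 5/8 + (27/200)cos x - (261/200)sin x + (43/80)cos 2x - (59/80)sin 2x
so T g − 3·g = -5/4 - (9/4)sin x + (5/4)cos 2x - sin 2x = f ✓


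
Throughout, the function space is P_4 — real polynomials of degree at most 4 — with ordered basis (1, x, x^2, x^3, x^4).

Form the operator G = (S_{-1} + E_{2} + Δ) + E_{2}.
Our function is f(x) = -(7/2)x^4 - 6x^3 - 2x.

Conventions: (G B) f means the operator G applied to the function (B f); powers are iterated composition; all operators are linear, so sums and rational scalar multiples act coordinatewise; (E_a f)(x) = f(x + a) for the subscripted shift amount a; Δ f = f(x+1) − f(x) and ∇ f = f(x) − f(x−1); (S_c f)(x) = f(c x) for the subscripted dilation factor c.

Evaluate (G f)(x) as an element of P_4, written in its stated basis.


g(x) = -(21/2)x^4 - 76x^3 - 279x^2 - 402x - 455/2

S_{-1} f = -(7/2)x^4 + 6x^3 + 2x
E_{2} f = -(7/2)x^4 - 34x^3 - 120x^2 - 186x - 108
Δ f = -14x^3 - 39x^2 - 32x - 23/2
(S_{-1} + E_{2} + Δ) f = -7x^4 - 42x^3 - 159x^2 - 216x - 239/2
E_{2} f = -(7/2)x^4 - 34x^3 - 120x^2 - 186x - 108
((S_{-1} + E_{2} + Δ) + E_{2}) f = -(21/2)x^4 - 76x^3 - 279x^2 - 402x - 455/2


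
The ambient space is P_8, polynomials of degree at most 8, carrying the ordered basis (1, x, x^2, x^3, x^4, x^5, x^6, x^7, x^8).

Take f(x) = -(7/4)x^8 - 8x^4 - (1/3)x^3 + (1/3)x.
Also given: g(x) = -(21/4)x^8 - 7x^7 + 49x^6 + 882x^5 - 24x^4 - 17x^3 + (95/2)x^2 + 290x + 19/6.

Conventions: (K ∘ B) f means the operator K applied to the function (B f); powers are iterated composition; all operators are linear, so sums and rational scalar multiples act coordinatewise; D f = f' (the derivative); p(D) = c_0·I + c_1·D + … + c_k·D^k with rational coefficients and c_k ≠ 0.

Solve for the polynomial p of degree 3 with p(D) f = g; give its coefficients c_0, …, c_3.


p(D) = 3·I + (1/2)·D − (1/2)·D^2 − (3/2)·D^3, i.e. c_0 = 3, c_1 = 1/2, c_2 = -1/2, c_3 = -3/2

D^0 f = -(7/4)x^8 - 8x^4 - (1/3)x^3 + (1/3)x
D^1 f = -14x^7 - 32x^3 - x^2 + 1/3
D^2 f = -98x^6 - 96x^2 - 2x
D^3 f = -588x^5 - 192x - 2
matching coefficients of g against c_0 f + c_1 Df + … from the top degree down determines the c_i
solution: c_0 = 3, c_1 = 1/2, c_2 = -1/2, c_3 = -3/2


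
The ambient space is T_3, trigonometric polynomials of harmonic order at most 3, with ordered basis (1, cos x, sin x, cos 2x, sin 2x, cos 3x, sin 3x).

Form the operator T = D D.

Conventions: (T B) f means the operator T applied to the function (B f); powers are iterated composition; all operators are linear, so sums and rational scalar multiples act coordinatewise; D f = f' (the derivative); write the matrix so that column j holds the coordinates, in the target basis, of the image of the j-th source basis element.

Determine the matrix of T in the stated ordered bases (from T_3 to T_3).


the matrix is [[0, 0, 0, 0, 0, 0, 0]; [0, -1, 0, 0, 0, 0, 0]; [0, 0, -1, 0, 0, 0, 0]; [0, 0, 0, -4, 0, 0, 0]; [0, 0, 0, 0, -4, 0, 0]; [0, 0, 0, 0, 0, -9, 0]; [0, 0, 0, 0, 0, 0, -9]] (rows listed top to bottom)

image of 1: 0
image of cos x: -cos x
image of sin x: -sin x
image of cos 2x: -4cos 2x
image of sin 2x: -4sin 2x
image of cos 3x: -9cos 3x
image of sin 3x: -9sin 3x
each image's coordinates form column j of the matrix


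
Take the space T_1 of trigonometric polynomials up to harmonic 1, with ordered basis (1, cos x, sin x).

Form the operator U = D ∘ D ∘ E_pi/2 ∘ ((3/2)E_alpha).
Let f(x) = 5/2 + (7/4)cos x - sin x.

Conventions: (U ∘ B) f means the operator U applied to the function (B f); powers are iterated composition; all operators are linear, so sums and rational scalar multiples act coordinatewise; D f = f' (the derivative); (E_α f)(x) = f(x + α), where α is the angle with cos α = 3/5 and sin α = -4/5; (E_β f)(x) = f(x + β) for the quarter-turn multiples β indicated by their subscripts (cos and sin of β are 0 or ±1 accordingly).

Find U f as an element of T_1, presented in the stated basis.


E_alpha f = 5/2 + (37/20)cos x + (4/5)sin x
((3/2)E_alpha) f = 15/4 + (111/40)cos x + (6/5)sin x
E_pi/2 ((3/2)E_alpha) f = 15/4 + (6/5)cos x - (111/40)sin x
D E_pi/2 ((3/2)E_alpha) f = -(111/40)cos x - (6/5)sin x
D (D ∘ E_pi/2) ((3/2)E_alpha) f = -(6/5)cos x + (111/40)sin x

the result is g(x) = -(6/5)cos x + (111/40)sin x


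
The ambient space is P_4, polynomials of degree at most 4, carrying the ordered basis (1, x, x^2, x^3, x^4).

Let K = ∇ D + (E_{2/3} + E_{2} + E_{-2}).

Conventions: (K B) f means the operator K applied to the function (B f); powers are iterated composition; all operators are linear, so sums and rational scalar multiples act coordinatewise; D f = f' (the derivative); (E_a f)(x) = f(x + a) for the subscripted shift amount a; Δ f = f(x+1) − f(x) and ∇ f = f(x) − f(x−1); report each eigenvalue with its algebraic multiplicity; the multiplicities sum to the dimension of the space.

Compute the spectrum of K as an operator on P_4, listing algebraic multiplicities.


λ = 3 (multiplicity 5)

image of 1: 3
image of x: 3x + 2/3
image of x^2: 3x^2 + (4/3)x + 94/9
image of x^3: 3x^3 + 2x^2 + (94/3)x - 73/27
image of x^4: 3x^4 + (8/3)x^3 + (188/3)x^2 - (292/27)x + 2932/81
the matrix is upper triangular; its diagonal is (3, 3, 3, 3, 3)
for a triangular matrix the eigenvalues are the diagonal entries, with algebraic multiplicity their repetition count


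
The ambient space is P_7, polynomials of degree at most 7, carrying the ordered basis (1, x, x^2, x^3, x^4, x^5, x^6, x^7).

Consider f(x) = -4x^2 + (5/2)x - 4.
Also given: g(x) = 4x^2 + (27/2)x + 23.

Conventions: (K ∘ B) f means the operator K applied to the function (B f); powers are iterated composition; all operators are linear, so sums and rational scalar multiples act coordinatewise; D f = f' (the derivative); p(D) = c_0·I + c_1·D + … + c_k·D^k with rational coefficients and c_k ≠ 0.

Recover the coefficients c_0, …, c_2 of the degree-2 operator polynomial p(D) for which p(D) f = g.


c_0 = -1, c_1 = -2, c_2 = -3

D^0 f = -4x^2 + (5/2)x - 4
D^1 f = -8x + 5/2
D^2 f = -8
matching coefficients of g against c_0 f + c_1 Df + … from the top degree down determines the c_i
solution: c_0 = -1, c_1 = -2, c_2 = -3


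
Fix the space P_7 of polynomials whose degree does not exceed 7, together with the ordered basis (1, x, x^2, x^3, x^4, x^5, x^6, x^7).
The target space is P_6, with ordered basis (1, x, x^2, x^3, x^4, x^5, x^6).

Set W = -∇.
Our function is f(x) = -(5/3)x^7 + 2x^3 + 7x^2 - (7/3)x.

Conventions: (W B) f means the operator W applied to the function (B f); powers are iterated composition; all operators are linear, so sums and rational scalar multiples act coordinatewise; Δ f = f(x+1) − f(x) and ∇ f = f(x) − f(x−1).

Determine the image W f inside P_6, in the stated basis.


∇ f = -(35/3)x^6 + 35x^5 - (175/3)x^4 + (175/3)x^3 - 29x^2 + (59/3)x - 9
(-∇) f = (35/3)x^6 - 35x^5 + (175/3)x^4 - (175/3)x^3 + 29x^2 - (59/3)x + 9

g(x) = (35/3)x^6 - 35x^5 + (175/3)x^4 - (175/3)x^3 + 29x^2 - (59/3)x + 9


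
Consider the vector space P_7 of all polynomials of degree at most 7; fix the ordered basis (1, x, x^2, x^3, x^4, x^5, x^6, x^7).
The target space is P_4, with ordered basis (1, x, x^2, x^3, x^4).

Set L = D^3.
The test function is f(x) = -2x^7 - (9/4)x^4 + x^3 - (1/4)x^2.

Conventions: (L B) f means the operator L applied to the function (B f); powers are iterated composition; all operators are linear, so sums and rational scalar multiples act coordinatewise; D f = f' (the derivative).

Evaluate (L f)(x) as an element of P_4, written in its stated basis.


D f = -14x^6 - 9x^3 + 3x^2 - (1/2)x
D D f = -84x^5 - 27x^2 + 6x - 1/2
D D D f = -420x^4 - 54x + 6

the result is g(x) = -420x^4 - 54x + 6


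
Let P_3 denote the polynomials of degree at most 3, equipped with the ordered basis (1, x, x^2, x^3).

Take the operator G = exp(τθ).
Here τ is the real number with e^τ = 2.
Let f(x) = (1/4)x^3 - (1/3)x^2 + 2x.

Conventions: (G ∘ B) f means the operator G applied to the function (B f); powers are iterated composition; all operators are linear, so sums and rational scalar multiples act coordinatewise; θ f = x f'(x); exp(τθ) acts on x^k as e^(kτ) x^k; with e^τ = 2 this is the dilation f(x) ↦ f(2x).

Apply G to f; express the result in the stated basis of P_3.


the result is g(x) = 2x^3 - (4/3)x^2 + 4x

exp(τθ) x^k = e^(kτ) x^k; with e^τ = 2 this sends x^k to 2^k x^k
x ↦ 2 x
x^2 ↦ 4 x^2
x^3 ↦ 8 x^3
applying this coordinatewise to f: exp(τθ) f = 2x^3 - (4/3)x^2 + 4x


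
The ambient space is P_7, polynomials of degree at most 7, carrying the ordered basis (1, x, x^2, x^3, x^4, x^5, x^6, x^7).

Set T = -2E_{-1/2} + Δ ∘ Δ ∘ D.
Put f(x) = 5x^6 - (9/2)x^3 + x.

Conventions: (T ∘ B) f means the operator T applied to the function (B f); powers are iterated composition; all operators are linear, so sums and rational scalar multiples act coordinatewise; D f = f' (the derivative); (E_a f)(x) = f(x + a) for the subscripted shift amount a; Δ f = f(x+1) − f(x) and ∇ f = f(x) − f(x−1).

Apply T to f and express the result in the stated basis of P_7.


E_{-1/2} f = 5x^6 - 15x^5 + (75/4)x^4 - 17x^3 + (183/16)x^2 - (53/16)x + 9/64
(-2E_{-1/2}) f = -10x^6 + 30x^5 - (75/2)x^4 + 34x^3 - (183/8)x^2 + (53/8)x - 9/32
D f = 30x^5 - (27/2)x^2 + 1
Δ D f = 150x^4 + 300x^3 + 300x^2 + 123x + 33/2
Δ Δ D f = 600x^3 + 1800x^2 + 2100x + 873
(-2E_{-1/2} + Δ ∘ Δ ∘ D) f = -10x^6 + 30x^5 - (75/2)x^4 + 634x^3 + (14217/8)x^2 + (16853/8)x + 27927/32

g(x) = -10x^6 + 30x^5 - (75/2)x^4 + 634x^3 + (14217/8)x^2 + (16853/8)x + 27927/32


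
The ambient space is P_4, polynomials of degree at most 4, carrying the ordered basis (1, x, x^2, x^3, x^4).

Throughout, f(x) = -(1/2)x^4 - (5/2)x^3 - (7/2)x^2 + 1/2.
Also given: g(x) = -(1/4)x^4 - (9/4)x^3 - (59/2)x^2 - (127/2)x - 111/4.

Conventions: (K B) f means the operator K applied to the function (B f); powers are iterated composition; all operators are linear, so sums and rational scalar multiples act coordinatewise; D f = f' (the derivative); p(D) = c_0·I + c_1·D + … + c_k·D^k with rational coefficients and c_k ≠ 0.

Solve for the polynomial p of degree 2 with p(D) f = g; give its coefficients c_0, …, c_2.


p(D) = (1/2)·I + (1/2)·D + 4·D^2, i.e. c_0 = 1/2, c_1 = 1/2, c_2 = 4

D^0 f = -(1/2)x^4 - (5/2)x^3 - (7/2)x^2 + 1/2
D^1 f = -2x^3 - (15/2)x^2 - 7x
D^2 f = -6x^2 - 15x - 7
matching coefficients of g against c_0 f + c_1 Df + … from the top degree down determines the c_i
solution: c_0 = 1/2, c_1 = 1/2, c_2 = 4


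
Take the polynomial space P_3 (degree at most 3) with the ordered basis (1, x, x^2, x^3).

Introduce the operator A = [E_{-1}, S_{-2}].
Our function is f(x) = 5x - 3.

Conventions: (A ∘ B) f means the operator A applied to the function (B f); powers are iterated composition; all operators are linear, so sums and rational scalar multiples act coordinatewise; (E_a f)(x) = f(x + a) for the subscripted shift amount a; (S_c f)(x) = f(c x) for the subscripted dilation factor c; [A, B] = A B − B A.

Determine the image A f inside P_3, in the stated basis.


the result is g(x) = 15

S_{-2} f = -10x - 3
E_{-1} S_{-2} f = -10x + 7
E_{-1} f = 5x - 8
S_{-2} E_{-1} f = -10x - 8
[E_{-1}, S_{-2}] f = 15


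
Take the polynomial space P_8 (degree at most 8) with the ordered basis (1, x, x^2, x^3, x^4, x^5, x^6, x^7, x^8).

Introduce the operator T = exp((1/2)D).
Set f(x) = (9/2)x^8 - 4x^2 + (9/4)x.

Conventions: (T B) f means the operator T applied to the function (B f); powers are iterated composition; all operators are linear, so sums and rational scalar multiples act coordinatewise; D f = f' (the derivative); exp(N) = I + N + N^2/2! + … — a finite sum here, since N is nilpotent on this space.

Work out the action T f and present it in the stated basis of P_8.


order-1 term: 18x^7 - 4x + 9/8
order-2 term: (63/2)x^6 - 1
order-3 term: (63/2)x^5
order-4 term: (315/16)x^4
order-5 term: (63/8)x^3
order-6 term: (63/32)x^2
order-7 term: (9/32)x
order-8 term: 9/512
the series for exp((1/2)D) f terminates at order 8
exp((1/2)D) f = (9/2)x^8 + 18x^7 + (63/2)x^6 + (63/2)x^5 + (315/16)x^4 + (63/8)x^3 - (65/32)x^2 - (47/32)x + 73/512

the result is g(x) = (9/2)x^8 + 18x^7 + (63/2)x^6 + (63/2)x^5 + (315/16)x^4 + (63/8)x^3 - (65/32)x^2 - (47/32)x + 73/512


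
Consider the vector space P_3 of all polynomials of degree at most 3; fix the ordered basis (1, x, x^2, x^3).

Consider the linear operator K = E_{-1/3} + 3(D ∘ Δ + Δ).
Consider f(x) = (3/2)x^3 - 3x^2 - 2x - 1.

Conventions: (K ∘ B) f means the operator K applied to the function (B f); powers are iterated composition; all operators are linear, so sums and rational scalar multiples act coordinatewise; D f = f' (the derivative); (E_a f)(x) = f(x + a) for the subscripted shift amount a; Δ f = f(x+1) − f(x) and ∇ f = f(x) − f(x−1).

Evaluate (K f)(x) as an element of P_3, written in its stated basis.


E_{-1/3} f = (3/2)x^3 - (9/2)x^2 + (1/2)x - 13/18
Δ f = (9/2)x^2 - (3/2)x - 7/2
D Δ f = 9x - 3/2
Δ f = (9/2)x^2 - (3/2)x - 7/2
(D ∘ Δ + Δ) f = (9/2)x^2 + (15/2)x - 5
(3(D ∘ Δ + Δ)) f = (27/2)x^2 + (45/2)x - 15
(E_{-1/3} + 3(D ∘ Δ + Δ)) f = (3/2)x^3 + 9x^2 + 23x - 283/18

g(x) = (3/2)x^3 + 9x^2 + 23x - 283/18


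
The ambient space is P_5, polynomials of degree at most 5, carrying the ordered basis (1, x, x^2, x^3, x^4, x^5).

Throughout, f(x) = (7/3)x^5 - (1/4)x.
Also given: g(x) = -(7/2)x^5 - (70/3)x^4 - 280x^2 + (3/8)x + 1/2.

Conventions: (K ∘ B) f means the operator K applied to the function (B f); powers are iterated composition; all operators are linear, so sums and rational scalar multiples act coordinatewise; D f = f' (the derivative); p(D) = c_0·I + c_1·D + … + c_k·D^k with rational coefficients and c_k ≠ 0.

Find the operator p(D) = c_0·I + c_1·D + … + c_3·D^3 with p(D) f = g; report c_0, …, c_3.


D^0 f = (7/3)x^5 - (1/4)x
D^1 f = (35/3)x^4 - 1/4
D^2 f = (140/3)x^3
D^3 f = 140x^2
matching coefficients of g against c_0 f + c_1 Df + … from the top degree down determines the c_i
solution: c_0 = -3/2, c_1 = -2, c_2 = 0, c_3 = -2

c_0 = -3/2, c_1 = -2, c_2 = 0, c_3 = -2


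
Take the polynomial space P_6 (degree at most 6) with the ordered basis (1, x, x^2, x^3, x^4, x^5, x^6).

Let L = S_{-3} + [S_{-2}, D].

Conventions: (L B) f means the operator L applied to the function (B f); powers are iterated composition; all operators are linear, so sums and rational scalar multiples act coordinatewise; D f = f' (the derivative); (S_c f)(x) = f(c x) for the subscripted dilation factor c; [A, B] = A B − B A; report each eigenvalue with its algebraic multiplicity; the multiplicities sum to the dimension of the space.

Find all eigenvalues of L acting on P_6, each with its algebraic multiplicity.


image of 1: 1
image of x: -3x + 3
image of x^2: 9x^2 - 12x
image of x^3: -27x^3 + 36x^2
image of x^4: 81x^4 - 96x^3
image of x^5: -243x^5 + 240x^4
image of x^6: 729x^6 - 576x^5
the matrix is upper triangular; its diagonal is (1, -3, 9, -27, 81, -243, 729)
for a triangular matrix the eigenvalues are the diagonal entries, with algebraic multiplicity their repetition count

λ = -243 (multiplicity 1), λ = -27 (multiplicity 1), λ = -3 (multiplicity 1), λ = 1 (multiplicity 1), λ = 9 (multiplicity 1), λ = 81 (multiplicity 1), λ = 729 (multiplicity 1)


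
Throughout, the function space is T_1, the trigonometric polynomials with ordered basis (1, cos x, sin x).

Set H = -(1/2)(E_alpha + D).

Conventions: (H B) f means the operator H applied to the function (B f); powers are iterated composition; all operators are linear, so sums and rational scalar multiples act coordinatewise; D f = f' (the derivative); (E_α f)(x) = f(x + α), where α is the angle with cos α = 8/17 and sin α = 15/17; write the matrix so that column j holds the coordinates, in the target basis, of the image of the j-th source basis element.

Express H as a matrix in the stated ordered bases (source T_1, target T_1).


image of 1: -1/2
image of cos x: -(4/17)cos x + (16/17)sin x
image of sin x: -(16/17)cos x - (4/17)sin x
each image's coordinates form column j of the matrix

the matrix is [[-1/2, 0, 0]; [0, -4/17, -16/17]; [0, 16/17, -4/17]] (rows listed top to bottom)
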